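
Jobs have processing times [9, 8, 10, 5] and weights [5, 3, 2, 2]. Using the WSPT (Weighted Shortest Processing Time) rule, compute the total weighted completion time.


Compute p/w ratios and sort ascending (WSPT): [(9, 5), (5, 2), (8, 3), (10, 2)]
Compute weighted completion times:
  Job (p=9,w=5): C=9, w*C=5*9=45
  Job (p=5,w=2): C=14, w*C=2*14=28
  Job (p=8,w=3): C=22, w*C=3*22=66
  Job (p=10,w=2): C=32, w*C=2*32=64
Total weighted completion time = 203

203


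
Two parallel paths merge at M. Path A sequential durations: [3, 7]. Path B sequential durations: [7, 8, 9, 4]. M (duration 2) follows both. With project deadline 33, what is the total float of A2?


Forward pass: ES(A2) = sum of predecessors on chain A = 3
EF = ES + duration = 3 + 7 = 10
Backward pass: LF(M) = deadline = 33; LS(M) = 33 - 2 = 31
LF(A2) = LS(M) - sum(successors on chain A) = 31 - 0 = 31
LS = LF - duration = 31 - 7 = 24
Total float = LS - ES = 24 - 3 = 21

21


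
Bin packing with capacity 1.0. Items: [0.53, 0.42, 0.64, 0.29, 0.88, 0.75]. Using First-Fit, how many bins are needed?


Place items sequentially using First-Fit:
  Item 0.53 -> new Bin 1
  Item 0.42 -> Bin 1 (now 0.95)
  Item 0.64 -> new Bin 2
  Item 0.29 -> Bin 2 (now 0.93)
  Item 0.88 -> new Bin 3
  Item 0.75 -> new Bin 4
Total bins used = 4

4


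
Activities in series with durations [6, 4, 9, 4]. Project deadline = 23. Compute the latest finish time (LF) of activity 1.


LF(activity 1) = deadline - sum of successor durations
Successors: activities 2 through 4 with durations [4, 9, 4]
Sum of successor durations = 17
LF = 23 - 17 = 6

6


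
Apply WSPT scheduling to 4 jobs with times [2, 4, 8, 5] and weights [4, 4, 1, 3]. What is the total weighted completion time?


Compute p/w ratios and sort ascending (WSPT): [(2, 4), (4, 4), (5, 3), (8, 1)]
Compute weighted completion times:
  Job (p=2,w=4): C=2, w*C=4*2=8
  Job (p=4,w=4): C=6, w*C=4*6=24
  Job (p=5,w=3): C=11, w*C=3*11=33
  Job (p=8,w=1): C=19, w*C=1*19=19
Total weighted completion time = 84

84


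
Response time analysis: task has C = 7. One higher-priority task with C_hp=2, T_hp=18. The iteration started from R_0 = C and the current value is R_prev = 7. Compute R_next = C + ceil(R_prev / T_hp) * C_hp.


R_next = C + ceil(R_prev / T_hp) * C_hp
ceil(7 / 18) = ceil(0.3889) = 1
Interference = 1 * 2 = 2
R_next = 7 + 2 = 9

9


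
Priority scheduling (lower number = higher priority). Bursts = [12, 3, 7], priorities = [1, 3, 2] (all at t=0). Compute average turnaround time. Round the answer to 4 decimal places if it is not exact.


Sort by priority (ascending = highest first):
Order: [(1, 12), (2, 7), (3, 3)]
Completion times:
  Priority 1, burst=12, C=12
  Priority 2, burst=7, C=19
  Priority 3, burst=3, C=22
Average turnaround = 53/3 = 17.6667

17.6667


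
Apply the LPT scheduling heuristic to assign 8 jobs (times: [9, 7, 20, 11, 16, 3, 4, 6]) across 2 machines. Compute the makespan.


Sort jobs in decreasing order (LPT): [20, 16, 11, 9, 7, 6, 4, 3]
Assign each job to the least loaded machine:
  Machine 1: jobs [20, 9, 6, 3], load = 38
  Machine 2: jobs [16, 11, 7, 4], load = 38
Makespan = max load = 38

38


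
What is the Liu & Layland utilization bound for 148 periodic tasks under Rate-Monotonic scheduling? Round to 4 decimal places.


Compute 2^(1/148) = 1.0046944113
Subtract 1: 1.0046944113 - 1 = 0.0046944113
Multiply by n: 148 * 0.0046944113 = 0.6947728724
Round to 4 dp: 0.6948

0.6948


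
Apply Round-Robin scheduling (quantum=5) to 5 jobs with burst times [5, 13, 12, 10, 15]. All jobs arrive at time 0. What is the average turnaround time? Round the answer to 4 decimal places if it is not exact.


Time quantum = 5
Execution trace:
  J1 runs 5 units, time = 5
  J2 runs 5 units, time = 10
  J3 runs 5 units, time = 15
  J4 runs 5 units, time = 20
  J5 runs 5 units, time = 25
  J2 runs 5 units, time = 30
  J3 runs 5 units, time = 35
  J4 runs 5 units, time = 40
  J5 runs 5 units, time = 45
  J2 runs 3 units, time = 48
  J3 runs 2 units, time = 50
  J5 runs 5 units, time = 55
Finish times: [5, 48, 50, 40, 55]
Average turnaround = 198/5 = 39.6

39.6


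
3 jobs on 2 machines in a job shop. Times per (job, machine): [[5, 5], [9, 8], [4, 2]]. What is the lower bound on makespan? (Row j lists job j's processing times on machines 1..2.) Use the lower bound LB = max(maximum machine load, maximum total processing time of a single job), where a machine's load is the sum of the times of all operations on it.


Machine loads:
  Machine 1: 5 + 9 + 4 = 18
  Machine 2: 5 + 8 + 2 = 15
Max machine load = 18
Job totals:
  Job 1: 10
  Job 2: 17
  Job 3: 6
Max job total = 17
Lower bound = max(18, 17) = 18

18


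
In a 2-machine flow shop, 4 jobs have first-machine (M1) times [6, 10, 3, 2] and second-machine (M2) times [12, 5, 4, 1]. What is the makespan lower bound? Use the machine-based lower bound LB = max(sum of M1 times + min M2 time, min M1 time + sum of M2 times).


LB1 = sum(M1 times) + min(M2 times) = 21 + 1 = 22
LB2 = min(M1 times) + sum(M2 times) = 2 + 22 = 24
Lower bound = max(LB1, LB2) = max(22, 24) = 24

24


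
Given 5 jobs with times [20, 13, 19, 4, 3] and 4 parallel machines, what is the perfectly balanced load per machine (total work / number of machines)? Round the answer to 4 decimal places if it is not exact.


Total processing time = 20 + 13 + 19 + 4 + 3 = 59
Number of machines = 4
Ideal balanced load = 59 / 4 = 14.75

14.75


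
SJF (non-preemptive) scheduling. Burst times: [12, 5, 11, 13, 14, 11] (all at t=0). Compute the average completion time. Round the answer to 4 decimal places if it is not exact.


SJF order (ascending): [5, 11, 11, 12, 13, 14]
Completion times:
  Job 1: burst=5, C=5
  Job 2: burst=11, C=16
  Job 3: burst=11, C=27
  Job 4: burst=12, C=39
  Job 5: burst=13, C=52
  Job 6: burst=14, C=66
Average completion = 205/6 = 34.1667

34.1667


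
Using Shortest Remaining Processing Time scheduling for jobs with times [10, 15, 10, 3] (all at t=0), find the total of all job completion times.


Since all jobs arrive at t=0, SRPT equals SPT ordering.
SPT order: [3, 10, 10, 15]
Completion times:
  Job 1: p=3, C=3
  Job 2: p=10, C=13
  Job 3: p=10, C=23
  Job 4: p=15, C=38
Total completion time = 3 + 13 + 23 + 38 = 77

77


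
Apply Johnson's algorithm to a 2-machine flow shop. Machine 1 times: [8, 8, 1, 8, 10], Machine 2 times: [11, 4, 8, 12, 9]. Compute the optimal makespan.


Apply Johnson's rule:
  Group 1 (a <= b): [(3, 1, 8), (1, 8, 11), (4, 8, 12)]
  Group 2 (a > b): [(5, 10, 9), (2, 8, 4)]
Optimal job order: [3, 1, 4, 5, 2]
Schedule:
  Job 3: M1 done at 1, M2 done at 9
  Job 1: M1 done at 9, M2 done at 20
  Job 4: M1 done at 17, M2 done at 32
  Job 5: M1 done at 27, M2 done at 41
  Job 2: M1 done at 35, M2 done at 45
Makespan = 45

45


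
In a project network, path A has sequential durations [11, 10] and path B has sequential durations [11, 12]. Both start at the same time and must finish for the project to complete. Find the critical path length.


Path A total = 11 + 10 = 21
Path B total = 11 + 12 = 23
Critical path = longest path = max(21, 23) = 23

23


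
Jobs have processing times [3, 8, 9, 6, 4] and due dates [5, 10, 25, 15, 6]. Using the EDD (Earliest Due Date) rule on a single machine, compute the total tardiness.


Sort by due date (EDD order): [(3, 5), (4, 6), (8, 10), (6, 15), (9, 25)]
Compute completion times and tardiness:
  Job 1: p=3, d=5, C=3, tardiness=max(0,3-5)=0
  Job 2: p=4, d=6, C=7, tardiness=max(0,7-6)=1
  Job 3: p=8, d=10, C=15, tardiness=max(0,15-10)=5
  Job 4: p=6, d=15, C=21, tardiness=max(0,21-15)=6
  Job 5: p=9, d=25, C=30, tardiness=max(0,30-25)=5
Total tardiness = 17

17


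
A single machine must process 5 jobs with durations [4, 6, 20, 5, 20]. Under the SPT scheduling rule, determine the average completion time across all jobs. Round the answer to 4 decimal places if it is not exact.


Sort jobs by processing time (SPT order): [4, 5, 6, 20, 20]
Compute completion times sequentially:
  Job 1: processing = 4, completes at 4
  Job 2: processing = 5, completes at 9
  Job 3: processing = 6, completes at 15
  Job 4: processing = 20, completes at 35
  Job 5: processing = 20, completes at 55
Sum of completion times = 118
Average completion time = 118/5 = 23.6

23.6


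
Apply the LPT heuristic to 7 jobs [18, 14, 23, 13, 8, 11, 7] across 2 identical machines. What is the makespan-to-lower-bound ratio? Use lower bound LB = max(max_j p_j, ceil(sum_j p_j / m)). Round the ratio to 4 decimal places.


LPT order: [23, 18, 14, 13, 11, 8, 7]
Machine loads after assignment: [44, 50]
LPT makespan = 50
Lower bound = max(max_job, ceil(total/2)) = max(23, 47) = 47
Ratio = 50 / 47 = 1.0638

1.0638


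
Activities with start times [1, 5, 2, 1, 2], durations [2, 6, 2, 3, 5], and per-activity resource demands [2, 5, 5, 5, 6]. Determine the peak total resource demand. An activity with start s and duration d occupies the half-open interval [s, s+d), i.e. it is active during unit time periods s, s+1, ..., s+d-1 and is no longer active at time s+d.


Each activity i is active on [start_i, start_i + duration_i).
Compute total resource usage per time slot:
  t=0: active resources = [], total = 0
  t=1: active resources = [2, 5], total = 7
  t=2: active resources = [2, 5, 5, 6], total = 18
  t=3: active resources = [5, 5, 6], total = 16
  t=4: active resources = [6], total = 6
  t=5: active resources = [5, 6], total = 11
  t=6: active resources = [5, 6], total = 11
  t=7: active resources = [5], total = 5
  t=8: active resources = [5], total = 5
  t=9: active resources = [5], total = 5
  t=10: active resources = [5], total = 5
Peak resource demand = 18

18


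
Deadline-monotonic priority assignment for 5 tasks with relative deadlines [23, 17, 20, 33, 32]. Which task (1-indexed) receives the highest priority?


Sort tasks by relative deadline (ascending):
  Task 2: deadline = 17
  Task 3: deadline = 20
  Task 1: deadline = 23
  Task 5: deadline = 32
  Task 4: deadline = 33
Priority order (highest first): [2, 3, 1, 5, 4]
Highest priority task = 2

2


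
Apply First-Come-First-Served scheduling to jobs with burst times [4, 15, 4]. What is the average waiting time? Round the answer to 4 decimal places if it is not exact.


FCFS order (as given): [4, 15, 4]
Waiting times:
  Job 1: wait = 0
  Job 2: wait = 4
  Job 3: wait = 19
Sum of waiting times = 23
Average waiting time = 23/3 = 7.6667

7.6667


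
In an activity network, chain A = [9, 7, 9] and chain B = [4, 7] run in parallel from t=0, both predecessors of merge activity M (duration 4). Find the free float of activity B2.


ES(B2) = sum of predecessors on chain B = 4
EF(B2) = ES + duration = 4 + 7 = 11
Successor of B2 is M. ES(M) = max(sum(A), sum(B)) = max(25, 11) = 25
Free float = ES(successor) - EF(current) = 25 - 11 = 14

14


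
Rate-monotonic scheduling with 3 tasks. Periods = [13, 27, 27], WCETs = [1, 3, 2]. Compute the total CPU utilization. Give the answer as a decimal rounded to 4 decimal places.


Compute individual utilizations (exact fractions):
  Task 1: C/T = 1/13 (approx. 0.0769)
  Task 2: C/T = 3/27 = 1/9 (approx. 0.1111)
  Task 3: C/T = 2/27 (approx. 0.0741)
Total utilization U = 1/13 + 1/9 + 2/27 = 92/351
Rounded to 4 decimal places: U = 0.2621
RM (Liu & Layland) bound for 3 tasks = 0.779763; compare with U = 92/351 (approx. 0.262108)
U <= bound, so schedulable by RM sufficient condition.

0.2621


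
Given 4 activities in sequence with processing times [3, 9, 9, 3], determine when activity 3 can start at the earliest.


Activity 3 starts after activities 1 through 2 complete.
Predecessor durations: [3, 9]
ES = 3 + 9 = 12

12


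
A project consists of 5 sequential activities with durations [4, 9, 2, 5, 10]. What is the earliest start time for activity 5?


Activity 5 starts after activities 1 through 4 complete.
Predecessor durations: [4, 9, 2, 5]
ES = 4 + 9 + 2 + 5 = 20

20


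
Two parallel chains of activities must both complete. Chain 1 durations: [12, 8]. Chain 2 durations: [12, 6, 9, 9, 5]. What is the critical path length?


Path A total = 12 + 8 = 20
Path B total = 12 + 6 + 9 + 9 + 5 = 41
Critical path = longest path = max(20, 41) = 41

41


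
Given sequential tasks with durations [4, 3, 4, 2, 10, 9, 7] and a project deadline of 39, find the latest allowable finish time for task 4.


LF(activity 4) = deadline - sum of successor durations
Successors: activities 5 through 7 with durations [10, 9, 7]
Sum of successor durations = 26
LF = 39 - 26 = 13

13


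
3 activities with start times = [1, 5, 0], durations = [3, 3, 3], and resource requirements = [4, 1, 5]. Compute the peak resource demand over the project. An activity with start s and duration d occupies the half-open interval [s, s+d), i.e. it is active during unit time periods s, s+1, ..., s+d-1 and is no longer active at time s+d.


Each activity i is active on [start_i, start_i + duration_i).
Compute total resource usage per time slot:
  t=0: active resources = [5], total = 5
  t=1: active resources = [4, 5], total = 9
  t=2: active resources = [4, 5], total = 9
  t=3: active resources = [4], total = 4
  t=4: active resources = [], total = 0
  t=5: active resources = [1], total = 1
  t=6: active resources = [1], total = 1
  t=7: active resources = [1], total = 1
Peak resource demand = 9

9


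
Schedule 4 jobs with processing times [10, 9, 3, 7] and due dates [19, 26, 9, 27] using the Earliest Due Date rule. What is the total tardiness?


Sort by due date (EDD order): [(3, 9), (10, 19), (9, 26), (7, 27)]
Compute completion times and tardiness:
  Job 1: p=3, d=9, C=3, tardiness=max(0,3-9)=0
  Job 2: p=10, d=19, C=13, tardiness=max(0,13-19)=0
  Job 3: p=9, d=26, C=22, tardiness=max(0,22-26)=0
  Job 4: p=7, d=27, C=29, tardiness=max(0,29-27)=2
Total tardiness = 2

2


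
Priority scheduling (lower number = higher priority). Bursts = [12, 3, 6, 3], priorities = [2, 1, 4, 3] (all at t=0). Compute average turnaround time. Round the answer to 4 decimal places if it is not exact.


Sort by priority (ascending = highest first):
Order: [(1, 3), (2, 12), (3, 3), (4, 6)]
Completion times:
  Priority 1, burst=3, C=3
  Priority 2, burst=12, C=15
  Priority 3, burst=3, C=18
  Priority 4, burst=6, C=24
Average turnaround = 60/4 = 15.0

15.0


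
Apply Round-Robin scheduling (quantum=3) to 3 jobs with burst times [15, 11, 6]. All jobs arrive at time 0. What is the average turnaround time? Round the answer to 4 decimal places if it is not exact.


Time quantum = 3
Execution trace:
  J1 runs 3 units, time = 3
  J2 runs 3 units, time = 6
  J3 runs 3 units, time = 9
  J1 runs 3 units, time = 12
  J2 runs 3 units, time = 15
  J3 runs 3 units, time = 18
  J1 runs 3 units, time = 21
  J2 runs 3 units, time = 24
  J1 runs 3 units, time = 27
  J2 runs 2 units, time = 29
  J1 runs 3 units, time = 32
Finish times: [32, 29, 18]
Average turnaround = 79/3 = 26.3333

26.3333


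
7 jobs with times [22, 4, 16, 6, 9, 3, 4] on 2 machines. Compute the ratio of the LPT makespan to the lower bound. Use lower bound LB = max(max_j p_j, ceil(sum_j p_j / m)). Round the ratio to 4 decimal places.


LPT order: [22, 16, 9, 6, 4, 4, 3]
Machine loads after assignment: [32, 32]
LPT makespan = 32
Lower bound = max(max_job, ceil(total/2)) = max(22, 32) = 32
Ratio = 32 / 32 = 1.0

1.0


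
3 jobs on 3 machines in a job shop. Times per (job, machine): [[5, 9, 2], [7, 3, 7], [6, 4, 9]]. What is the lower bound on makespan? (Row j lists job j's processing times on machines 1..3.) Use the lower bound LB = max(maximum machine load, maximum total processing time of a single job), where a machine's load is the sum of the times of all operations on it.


Machine loads:
  Machine 1: 5 + 7 + 6 = 18
  Machine 2: 9 + 3 + 4 = 16
  Machine 3: 2 + 7 + 9 = 18
Max machine load = 18
Job totals:
  Job 1: 16
  Job 2: 17
  Job 3: 19
Max job total = 19
Lower bound = max(18, 19) = 19

19


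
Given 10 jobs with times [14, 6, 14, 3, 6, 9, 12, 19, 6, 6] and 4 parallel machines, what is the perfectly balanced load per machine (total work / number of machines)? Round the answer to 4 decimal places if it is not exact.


Total processing time = 14 + 6 + 14 + 3 + 6 + 9 + 12 + 19 + 6 + 6 = 95
Number of machines = 4
Ideal balanced load = 95 / 4 = 23.75

23.75


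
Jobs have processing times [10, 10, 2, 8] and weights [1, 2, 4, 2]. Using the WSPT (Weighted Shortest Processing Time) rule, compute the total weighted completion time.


Compute p/w ratios and sort ascending (WSPT): [(2, 4), (8, 2), (10, 2), (10, 1)]
Compute weighted completion times:
  Job (p=2,w=4): C=2, w*C=4*2=8
  Job (p=8,w=2): C=10, w*C=2*10=20
  Job (p=10,w=2): C=20, w*C=2*20=40
  Job (p=10,w=1): C=30, w*C=1*30=30
Total weighted completion time = 98

98


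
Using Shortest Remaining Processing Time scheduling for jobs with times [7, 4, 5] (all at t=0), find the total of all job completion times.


Since all jobs arrive at t=0, SRPT equals SPT ordering.
SPT order: [4, 5, 7]
Completion times:
  Job 1: p=4, C=4
  Job 2: p=5, C=9
  Job 3: p=7, C=16
Total completion time = 4 + 9 + 16 = 29

29


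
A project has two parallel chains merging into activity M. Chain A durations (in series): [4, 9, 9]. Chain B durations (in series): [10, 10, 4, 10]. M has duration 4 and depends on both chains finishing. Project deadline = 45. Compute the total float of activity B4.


Forward pass: ES(B4) = sum of predecessors on chain B = 24
EF = ES + duration = 24 + 10 = 34
Backward pass: LF(M) = deadline = 45; LS(M) = 45 - 4 = 41
LF(B4) = LS(M) - sum(successors on chain B) = 41 - 0 = 41
LS = LF - duration = 41 - 10 = 31
Total float = LS - ES = 31 - 24 = 7

7


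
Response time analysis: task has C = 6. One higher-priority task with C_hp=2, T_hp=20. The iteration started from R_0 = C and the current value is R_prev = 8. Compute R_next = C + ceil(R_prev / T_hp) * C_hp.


R_next = C + ceil(R_prev / T_hp) * C_hp
ceil(8 / 20) = ceil(0.4) = 1
Interference = 1 * 2 = 2
R_next = 6 + 2 = 8
R_next = R_prev, so the iteration has converged (response time = 8).

8


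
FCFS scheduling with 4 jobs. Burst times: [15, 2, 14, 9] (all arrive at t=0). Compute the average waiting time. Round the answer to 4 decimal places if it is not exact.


FCFS order (as given): [15, 2, 14, 9]
Waiting times:
  Job 1: wait = 0
  Job 2: wait = 15
  Job 3: wait = 17
  Job 4: wait = 31
Sum of waiting times = 63
Average waiting time = 63/4 = 15.75

15.75


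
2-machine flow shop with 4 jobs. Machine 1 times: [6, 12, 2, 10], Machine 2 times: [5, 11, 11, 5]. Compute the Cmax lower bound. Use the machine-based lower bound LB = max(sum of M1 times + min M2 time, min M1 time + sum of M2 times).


LB1 = sum(M1 times) + min(M2 times) = 30 + 5 = 35
LB2 = min(M1 times) + sum(M2 times) = 2 + 32 = 34
Lower bound = max(LB1, LB2) = max(35, 34) = 35

35


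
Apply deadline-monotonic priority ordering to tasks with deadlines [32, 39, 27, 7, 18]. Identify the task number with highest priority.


Sort tasks by relative deadline (ascending):
  Task 4: deadline = 7
  Task 5: deadline = 18
  Task 3: deadline = 27
  Task 1: deadline = 32
  Task 2: deadline = 39
Priority order (highest first): [4, 5, 3, 1, 2]
Highest priority task = 4

4


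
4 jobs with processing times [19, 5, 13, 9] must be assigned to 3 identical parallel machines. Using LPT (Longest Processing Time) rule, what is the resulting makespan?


Sort jobs in decreasing order (LPT): [19, 13, 9, 5]
Assign each job to the least loaded machine:
  Machine 1: jobs [19], load = 19
  Machine 2: jobs [13], load = 13
  Machine 3: jobs [9, 5], load = 14
Makespan = max load = 19

19


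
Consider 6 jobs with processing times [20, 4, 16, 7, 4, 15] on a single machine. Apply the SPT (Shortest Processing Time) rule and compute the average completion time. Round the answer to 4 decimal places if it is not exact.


Sort jobs by processing time (SPT order): [4, 4, 7, 15, 16, 20]
Compute completion times sequentially:
  Job 1: processing = 4, completes at 4
  Job 2: processing = 4, completes at 8
  Job 3: processing = 7, completes at 15
  Job 4: processing = 15, completes at 30
  Job 5: processing = 16, completes at 46
  Job 6: processing = 20, completes at 66
Sum of completion times = 169
Average completion time = 169/6 = 28.1667

28.1667


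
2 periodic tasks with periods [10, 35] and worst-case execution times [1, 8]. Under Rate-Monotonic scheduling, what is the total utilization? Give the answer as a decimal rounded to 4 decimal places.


Compute individual utilizations (exact fractions):
  Task 1: C/T = 1/10 (approx. 0.1)
  Task 2: C/T = 8/35 (approx. 0.2286)
Total utilization U = 1/10 + 8/35 = 23/70
Rounded to 4 decimal places: U = 0.3286
RM (Liu & Layland) bound for 2 tasks = 0.828427; compare with U = 23/70 (approx. 0.328571)
U <= bound, so schedulable by RM sufficient condition.

0.3286


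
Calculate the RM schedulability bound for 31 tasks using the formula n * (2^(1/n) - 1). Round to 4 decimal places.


Compute 2^(1/31) = 1.0226114356
Subtract 1: 1.0226114356 - 1 = 0.0226114356
Multiply by n: 31 * 0.0226114356 = 0.7009545036
Round to 4 dp: 0.7010

0.7010


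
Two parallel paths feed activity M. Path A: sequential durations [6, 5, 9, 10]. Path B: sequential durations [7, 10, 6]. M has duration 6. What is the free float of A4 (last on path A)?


ES(A4) = sum of predecessors on chain A = 20
EF(A4) = ES + duration = 20 + 10 = 30
Successor of A4 is M. ES(M) = max(sum(A), sum(B)) = max(30, 23) = 30
Free float = ES(successor) - EF(current) = 30 - 30 = 0

0


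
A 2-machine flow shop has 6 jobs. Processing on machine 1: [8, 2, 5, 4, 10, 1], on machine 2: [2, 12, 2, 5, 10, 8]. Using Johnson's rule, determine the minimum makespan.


Apply Johnson's rule:
  Group 1 (a <= b): [(6, 1, 8), (2, 2, 12), (4, 4, 5), (5, 10, 10)]
  Group 2 (a > b): [(1, 8, 2), (3, 5, 2)]
Optimal job order: [6, 2, 4, 5, 1, 3]
Schedule:
  Job 6: M1 done at 1, M2 done at 9
  Job 2: M1 done at 3, M2 done at 21
  Job 4: M1 done at 7, M2 done at 26
  Job 5: M1 done at 17, M2 done at 36
  Job 1: M1 done at 25, M2 done at 38
  Job 3: M1 done at 30, M2 done at 40
Makespan = 40

40


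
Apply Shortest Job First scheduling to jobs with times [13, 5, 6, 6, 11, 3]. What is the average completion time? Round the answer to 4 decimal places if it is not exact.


SJF order (ascending): [3, 5, 6, 6, 11, 13]
Completion times:
  Job 1: burst=3, C=3
  Job 2: burst=5, C=8
  Job 3: burst=6, C=14
  Job 4: burst=6, C=20
  Job 5: burst=11, C=31
  Job 6: burst=13, C=44
Average completion = 120/6 = 20.0

20.0


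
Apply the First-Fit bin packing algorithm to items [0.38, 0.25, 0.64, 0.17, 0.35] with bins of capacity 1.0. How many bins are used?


Place items sequentially using First-Fit:
  Item 0.38 -> new Bin 1
  Item 0.25 -> Bin 1 (now 0.63)
  Item 0.64 -> new Bin 2
  Item 0.17 -> Bin 1 (now 0.8)
  Item 0.35 -> Bin 2 (now 0.99)
Total bins used = 2

2


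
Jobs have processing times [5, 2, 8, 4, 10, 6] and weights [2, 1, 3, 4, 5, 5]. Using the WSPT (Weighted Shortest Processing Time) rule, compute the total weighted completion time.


Compute p/w ratios and sort ascending (WSPT): [(4, 4), (6, 5), (2, 1), (10, 5), (5, 2), (8, 3)]
Compute weighted completion times:
  Job (p=4,w=4): C=4, w*C=4*4=16
  Job (p=6,w=5): C=10, w*C=5*10=50
  Job (p=2,w=1): C=12, w*C=1*12=12
  Job (p=10,w=5): C=22, w*C=5*22=110
  Job (p=5,w=2): C=27, w*C=2*27=54
  Job (p=8,w=3): C=35, w*C=3*35=105
Total weighted completion time = 347

347


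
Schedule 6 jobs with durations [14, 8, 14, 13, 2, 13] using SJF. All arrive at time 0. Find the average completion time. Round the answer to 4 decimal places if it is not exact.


SJF order (ascending): [2, 8, 13, 13, 14, 14]
Completion times:
  Job 1: burst=2, C=2
  Job 2: burst=8, C=10
  Job 3: burst=13, C=23
  Job 4: burst=13, C=36
  Job 5: burst=14, C=50
  Job 6: burst=14, C=64
Average completion = 185/6 = 30.8333

30.8333


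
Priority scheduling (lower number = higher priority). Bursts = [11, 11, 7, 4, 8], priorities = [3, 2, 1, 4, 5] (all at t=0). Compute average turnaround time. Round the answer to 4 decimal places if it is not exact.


Sort by priority (ascending = highest first):
Order: [(1, 7), (2, 11), (3, 11), (4, 4), (5, 8)]
Completion times:
  Priority 1, burst=7, C=7
  Priority 2, burst=11, C=18
  Priority 3, burst=11, C=29
  Priority 4, burst=4, C=33
  Priority 5, burst=8, C=41
Average turnaround = 128/5 = 25.6

25.6


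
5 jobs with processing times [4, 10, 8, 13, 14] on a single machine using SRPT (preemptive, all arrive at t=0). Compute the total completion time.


Since all jobs arrive at t=0, SRPT equals SPT ordering.
SPT order: [4, 8, 10, 13, 14]
Completion times:
  Job 1: p=4, C=4
  Job 2: p=8, C=12
  Job 3: p=10, C=22
  Job 4: p=13, C=35
  Job 5: p=14, C=49
Total completion time = 4 + 12 + 22 + 35 + 49 = 122

122


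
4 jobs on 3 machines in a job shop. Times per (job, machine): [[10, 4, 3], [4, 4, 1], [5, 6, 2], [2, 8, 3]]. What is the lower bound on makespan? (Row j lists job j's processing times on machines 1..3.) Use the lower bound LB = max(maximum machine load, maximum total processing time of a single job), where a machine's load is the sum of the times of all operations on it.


Machine loads:
  Machine 1: 10 + 4 + 5 + 2 = 21
  Machine 2: 4 + 4 + 6 + 8 = 22
  Machine 3: 3 + 1 + 2 + 3 = 9
Max machine load = 22
Job totals:
  Job 1: 17
  Job 2: 9
  Job 3: 13
  Job 4: 13
Max job total = 17
Lower bound = max(22, 17) = 22

22


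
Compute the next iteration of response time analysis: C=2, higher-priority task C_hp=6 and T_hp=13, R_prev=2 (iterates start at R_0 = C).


R_next = C + ceil(R_prev / T_hp) * C_hp
ceil(2 / 13) = ceil(0.1538) = 1
Interference = 1 * 6 = 6
R_next = 2 + 6 = 8

8


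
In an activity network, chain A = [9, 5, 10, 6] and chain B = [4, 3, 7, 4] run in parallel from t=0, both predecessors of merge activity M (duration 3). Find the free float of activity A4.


ES(A4) = sum of predecessors on chain A = 24
EF(A4) = ES + duration = 24 + 6 = 30
Successor of A4 is M. ES(M) = max(sum(A), sum(B)) = max(30, 18) = 30
Free float = ES(successor) - EF(current) = 30 - 30 = 0

0


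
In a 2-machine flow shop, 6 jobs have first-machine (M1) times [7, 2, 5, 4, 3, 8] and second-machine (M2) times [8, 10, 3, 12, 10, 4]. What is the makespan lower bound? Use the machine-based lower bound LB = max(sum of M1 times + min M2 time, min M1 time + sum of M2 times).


LB1 = sum(M1 times) + min(M2 times) = 29 + 3 = 32
LB2 = min(M1 times) + sum(M2 times) = 2 + 47 = 49
Lower bound = max(LB1, LB2) = max(32, 49) = 49

49


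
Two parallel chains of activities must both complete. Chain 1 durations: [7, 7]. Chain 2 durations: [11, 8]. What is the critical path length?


Path A total = 7 + 7 = 14
Path B total = 11 + 8 = 19
Critical path = longest path = max(14, 19) = 19

19


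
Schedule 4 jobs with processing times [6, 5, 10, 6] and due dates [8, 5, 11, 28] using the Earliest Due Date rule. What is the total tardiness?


Sort by due date (EDD order): [(5, 5), (6, 8), (10, 11), (6, 28)]
Compute completion times and tardiness:
  Job 1: p=5, d=5, C=5, tardiness=max(0,5-5)=0
  Job 2: p=6, d=8, C=11, tardiness=max(0,11-8)=3
  Job 3: p=10, d=11, C=21, tardiness=max(0,21-11)=10
  Job 4: p=6, d=28, C=27, tardiness=max(0,27-28)=0
Total tardiness = 13

13


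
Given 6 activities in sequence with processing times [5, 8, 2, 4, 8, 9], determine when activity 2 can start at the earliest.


Activity 2 starts after activities 1 through 1 complete.
Predecessor durations: [5]
ES = 5 = 5

5


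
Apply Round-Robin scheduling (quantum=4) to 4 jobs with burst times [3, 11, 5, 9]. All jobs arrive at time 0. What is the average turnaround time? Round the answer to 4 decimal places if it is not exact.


Time quantum = 4
Execution trace:
  J1 runs 3 units, time = 3
  J2 runs 4 units, time = 7
  J3 runs 4 units, time = 11
  J4 runs 4 units, time = 15
  J2 runs 4 units, time = 19
  J3 runs 1 units, time = 20
  J4 runs 4 units, time = 24
  J2 runs 3 units, time = 27
  J4 runs 1 units, time = 28
Finish times: [3, 27, 20, 28]
Average turnaround = 78/4 = 19.5

19.5


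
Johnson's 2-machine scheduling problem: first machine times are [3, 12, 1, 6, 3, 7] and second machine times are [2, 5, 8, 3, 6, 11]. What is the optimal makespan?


Apply Johnson's rule:
  Group 1 (a <= b): [(3, 1, 8), (5, 3, 6), (6, 7, 11)]
  Group 2 (a > b): [(2, 12, 5), (4, 6, 3), (1, 3, 2)]
Optimal job order: [3, 5, 6, 2, 4, 1]
Schedule:
  Job 3: M1 done at 1, M2 done at 9
  Job 5: M1 done at 4, M2 done at 15
  Job 6: M1 done at 11, M2 done at 26
  Job 2: M1 done at 23, M2 done at 31
  Job 4: M1 done at 29, M2 done at 34
  Job 1: M1 done at 32, M2 done at 36
Makespan = 36

36


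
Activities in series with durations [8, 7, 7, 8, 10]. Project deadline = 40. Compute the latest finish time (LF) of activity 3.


LF(activity 3) = deadline - sum of successor durations
Successors: activities 4 through 5 with durations [8, 10]
Sum of successor durations = 18
LF = 40 - 18 = 22

22


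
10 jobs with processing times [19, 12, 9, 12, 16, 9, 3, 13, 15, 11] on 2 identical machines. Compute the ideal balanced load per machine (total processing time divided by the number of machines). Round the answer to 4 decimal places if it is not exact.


Total processing time = 19 + 12 + 9 + 12 + 16 + 9 + 3 + 13 + 15 + 11 = 119
Number of machines = 2
Ideal balanced load = 119 / 2 = 59.5

59.5


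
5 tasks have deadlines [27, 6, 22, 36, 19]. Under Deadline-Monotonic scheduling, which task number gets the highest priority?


Sort tasks by relative deadline (ascending):
  Task 2: deadline = 6
  Task 5: deadline = 19
  Task 3: deadline = 22
  Task 1: deadline = 27
  Task 4: deadline = 36
Priority order (highest first): [2, 5, 3, 1, 4]
Highest priority task = 2

2


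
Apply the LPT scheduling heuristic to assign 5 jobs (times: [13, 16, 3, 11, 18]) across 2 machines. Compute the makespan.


Sort jobs in decreasing order (LPT): [18, 16, 13, 11, 3]
Assign each job to the least loaded machine:
  Machine 1: jobs [18, 11, 3], load = 32
  Machine 2: jobs [16, 13], load = 29
Makespan = max load = 32

32


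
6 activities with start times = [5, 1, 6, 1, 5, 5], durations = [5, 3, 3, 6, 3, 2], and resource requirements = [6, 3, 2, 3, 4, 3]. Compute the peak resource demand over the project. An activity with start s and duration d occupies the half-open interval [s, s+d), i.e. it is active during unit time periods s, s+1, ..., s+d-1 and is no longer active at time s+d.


Each activity i is active on [start_i, start_i + duration_i).
Compute total resource usage per time slot:
  t=0: active resources = [], total = 0
  t=1: active resources = [3, 3], total = 6
  t=2: active resources = [3, 3], total = 6
  t=3: active resources = [3, 3], total = 6
  t=4: active resources = [3], total = 3
  t=5: active resources = [6, 3, 4, 3], total = 16
  t=6: active resources = [6, 2, 3, 4, 3], total = 18
  t=7: active resources = [6, 2, 4], total = 12
  t=8: active resources = [6, 2], total = 8
  t=9: active resources = [6], total = 6
Peak resource demand = 18

18


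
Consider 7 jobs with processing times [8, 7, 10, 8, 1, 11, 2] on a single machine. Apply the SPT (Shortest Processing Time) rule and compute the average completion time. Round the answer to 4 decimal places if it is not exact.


Sort jobs by processing time (SPT order): [1, 2, 7, 8, 8, 10, 11]
Compute completion times sequentially:
  Job 1: processing = 1, completes at 1
  Job 2: processing = 2, completes at 3
  Job 3: processing = 7, completes at 10
  Job 4: processing = 8, completes at 18
  Job 5: processing = 8, completes at 26
  Job 6: processing = 10, completes at 36
  Job 7: processing = 11, completes at 47
Sum of completion times = 141
Average completion time = 141/7 = 20.1429

20.1429


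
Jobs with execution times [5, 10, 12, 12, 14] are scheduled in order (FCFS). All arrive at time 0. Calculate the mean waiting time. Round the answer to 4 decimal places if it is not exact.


FCFS order (as given): [5, 10, 12, 12, 14]
Waiting times:
  Job 1: wait = 0
  Job 2: wait = 5
  Job 3: wait = 15
  Job 4: wait = 27
  Job 5: wait = 39
Sum of waiting times = 86
Average waiting time = 86/5 = 17.2

17.2


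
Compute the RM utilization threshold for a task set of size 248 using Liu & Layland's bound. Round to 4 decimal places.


Compute 2^(1/248) = 1.0027988578
Subtract 1: 1.0027988578 - 1 = 0.0027988578
Multiply by n: 248 * 0.0027988578 = 0.6941167344
Round to 4 dp: 0.6941

0.6941


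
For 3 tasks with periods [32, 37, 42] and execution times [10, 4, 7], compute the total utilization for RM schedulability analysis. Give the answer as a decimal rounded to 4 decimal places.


Compute individual utilizations (exact fractions):
  Task 1: C/T = 10/32 = 5/16 (approx. 0.3125)
  Task 2: C/T = 4/37 (approx. 0.1081)
  Task 3: C/T = 7/42 = 1/6 (approx. 0.1667)
Total utilization U = 5/16 + 4/37 + 1/6 = 1043/1776
Rounded to 4 decimal places: U = 0.5873
RM (Liu & Layland) bound for 3 tasks = 0.779763; compare with U = 1043/1776 (approx. 0.587275)
U <= bound, so schedulable by RM sufficient condition.

0.5873


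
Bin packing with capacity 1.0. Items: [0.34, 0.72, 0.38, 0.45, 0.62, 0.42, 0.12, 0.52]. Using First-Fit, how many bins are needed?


Place items sequentially using First-Fit:
  Item 0.34 -> new Bin 1
  Item 0.72 -> new Bin 2
  Item 0.38 -> Bin 1 (now 0.72)
  Item 0.45 -> new Bin 3
  Item 0.62 -> new Bin 4
  Item 0.42 -> Bin 3 (now 0.87)
  Item 0.12 -> Bin 1 (now 0.84)
  Item 0.52 -> new Bin 5
Total bins used = 5

5


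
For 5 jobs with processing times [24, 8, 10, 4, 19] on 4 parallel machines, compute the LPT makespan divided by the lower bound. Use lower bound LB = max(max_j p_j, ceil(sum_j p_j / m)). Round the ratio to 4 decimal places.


LPT order: [24, 19, 10, 8, 4]
Machine loads after assignment: [24, 19, 10, 12]
LPT makespan = 24
Lower bound = max(max_job, ceil(total/4)) = max(24, 17) = 24
Ratio = 24 / 24 = 1.0

1.0


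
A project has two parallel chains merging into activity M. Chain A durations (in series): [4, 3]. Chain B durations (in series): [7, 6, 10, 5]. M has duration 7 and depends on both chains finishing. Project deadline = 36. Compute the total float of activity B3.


Forward pass: ES(B3) = sum of predecessors on chain B = 13
EF = ES + duration = 13 + 10 = 23
Backward pass: LF(M) = deadline = 36; LS(M) = 36 - 7 = 29
LF(B3) = LS(M) - sum(successors on chain B) = 29 - 5 = 24
LS = LF - duration = 24 - 10 = 14
Total float = LS - ES = 14 - 13 = 1

1


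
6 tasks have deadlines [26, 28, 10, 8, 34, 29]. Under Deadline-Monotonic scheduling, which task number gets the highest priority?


Sort tasks by relative deadline (ascending):
  Task 4: deadline = 8
  Task 3: deadline = 10
  Task 1: deadline = 26
  Task 2: deadline = 28
  Task 6: deadline = 29
  Task 5: deadline = 34
Priority order (highest first): [4, 3, 1, 2, 6, 5]
Highest priority task = 4

4


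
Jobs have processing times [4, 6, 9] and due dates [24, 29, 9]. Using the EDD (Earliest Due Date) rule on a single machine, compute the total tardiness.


Sort by due date (EDD order): [(9, 9), (4, 24), (6, 29)]
Compute completion times and tardiness:
  Job 1: p=9, d=9, C=9, tardiness=max(0,9-9)=0
  Job 2: p=4, d=24, C=13, tardiness=max(0,13-24)=0
  Job 3: p=6, d=29, C=19, tardiness=max(0,19-29)=0
Total tardiness = 0

0


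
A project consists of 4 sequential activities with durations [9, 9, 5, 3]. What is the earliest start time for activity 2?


Activity 2 starts after activities 1 through 1 complete.
Predecessor durations: [9]
ES = 9 = 9

9


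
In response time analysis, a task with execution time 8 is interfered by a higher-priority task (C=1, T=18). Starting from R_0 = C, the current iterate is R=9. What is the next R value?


R_next = C + ceil(R_prev / T_hp) * C_hp
ceil(9 / 18) = ceil(0.5) = 1
Interference = 1 * 1 = 1
R_next = 8 + 1 = 9
R_next = R_prev, so the iteration has converged (response time = 9).

9


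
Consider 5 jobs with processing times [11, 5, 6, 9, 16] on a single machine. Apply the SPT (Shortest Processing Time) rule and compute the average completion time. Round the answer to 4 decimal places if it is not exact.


Sort jobs by processing time (SPT order): [5, 6, 9, 11, 16]
Compute completion times sequentially:
  Job 1: processing = 5, completes at 5
  Job 2: processing = 6, completes at 11
  Job 3: processing = 9, completes at 20
  Job 4: processing = 11, completes at 31
  Job 5: processing = 16, completes at 47
Sum of completion times = 114
Average completion time = 114/5 = 22.8

22.8


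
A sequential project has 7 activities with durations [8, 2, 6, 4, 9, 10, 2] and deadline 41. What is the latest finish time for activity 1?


LF(activity 1) = deadline - sum of successor durations
Successors: activities 2 through 7 with durations [2, 6, 4, 9, 10, 2]
Sum of successor durations = 33
LF = 41 - 33 = 8

8


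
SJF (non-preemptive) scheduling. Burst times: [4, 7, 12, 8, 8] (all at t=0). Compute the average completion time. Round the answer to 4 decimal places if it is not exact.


SJF order (ascending): [4, 7, 8, 8, 12]
Completion times:
  Job 1: burst=4, C=4
  Job 2: burst=7, C=11
  Job 3: burst=8, C=19
  Job 4: burst=8, C=27
  Job 5: burst=12, C=39
Average completion = 100/5 = 20.0

20.0


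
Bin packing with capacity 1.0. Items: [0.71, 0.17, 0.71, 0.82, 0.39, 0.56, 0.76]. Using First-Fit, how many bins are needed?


Place items sequentially using First-Fit:
  Item 0.71 -> new Bin 1
  Item 0.17 -> Bin 1 (now 0.88)
  Item 0.71 -> new Bin 2
  Item 0.82 -> new Bin 3
  Item 0.39 -> new Bin 4
  Item 0.56 -> Bin 4 (now 0.95)
  Item 0.76 -> new Bin 5
Total bins used = 5

5


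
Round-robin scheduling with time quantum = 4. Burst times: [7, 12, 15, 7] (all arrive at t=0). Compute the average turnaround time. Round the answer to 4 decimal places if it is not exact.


Time quantum = 4
Execution trace:
  J1 runs 4 units, time = 4
  J2 runs 4 units, time = 8
  J3 runs 4 units, time = 12
  J4 runs 4 units, time = 16
  J1 runs 3 units, time = 19
  J2 runs 4 units, time = 23
  J3 runs 4 units, time = 27
  J4 runs 3 units, time = 30
  J2 runs 4 units, time = 34
  J3 runs 4 units, time = 38
  J3 runs 3 units, time = 41
Finish times: [19, 34, 41, 30]
Average turnaround = 124/4 = 31.0

31.0


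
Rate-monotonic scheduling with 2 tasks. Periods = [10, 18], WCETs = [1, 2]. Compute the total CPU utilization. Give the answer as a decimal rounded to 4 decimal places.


Compute individual utilizations (exact fractions):
  Task 1: C/T = 1/10 (approx. 0.1)
  Task 2: C/T = 2/18 = 1/9 (approx. 0.1111)
Total utilization U = 1/10 + 1/9 = 19/90
Rounded to 4 decimal places: U = 0.2111
RM (Liu & Layland) bound for 2 tasks = 0.828427; compare with U = 19/90 (approx. 0.211111)
U <= bound, so schedulable by RM sufficient condition.

0.2111


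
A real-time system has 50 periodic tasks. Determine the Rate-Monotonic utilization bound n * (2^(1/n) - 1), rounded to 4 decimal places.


Compute 2^(1/50) = 1.0139594798
Subtract 1: 1.0139594798 - 1 = 0.0139594798
Multiply by n: 50 * 0.0139594798 = 0.6979739900
Round to 4 dp: 0.6980

0.6980


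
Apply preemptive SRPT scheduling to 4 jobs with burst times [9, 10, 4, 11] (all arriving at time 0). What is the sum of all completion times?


Since all jobs arrive at t=0, SRPT equals SPT ordering.
SPT order: [4, 9, 10, 11]
Completion times:
  Job 1: p=4, C=4
  Job 2: p=9, C=13
  Job 3: p=10, C=23
  Job 4: p=11, C=34
Total completion time = 4 + 13 + 23 + 34 = 74

74


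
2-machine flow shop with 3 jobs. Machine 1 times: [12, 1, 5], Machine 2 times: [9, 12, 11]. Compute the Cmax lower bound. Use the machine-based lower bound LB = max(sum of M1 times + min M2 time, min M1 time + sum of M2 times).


LB1 = sum(M1 times) + min(M2 times) = 18 + 9 = 27
LB2 = min(M1 times) + sum(M2 times) = 1 + 32 = 33
Lower bound = max(LB1, LB2) = max(27, 33) = 33

33
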